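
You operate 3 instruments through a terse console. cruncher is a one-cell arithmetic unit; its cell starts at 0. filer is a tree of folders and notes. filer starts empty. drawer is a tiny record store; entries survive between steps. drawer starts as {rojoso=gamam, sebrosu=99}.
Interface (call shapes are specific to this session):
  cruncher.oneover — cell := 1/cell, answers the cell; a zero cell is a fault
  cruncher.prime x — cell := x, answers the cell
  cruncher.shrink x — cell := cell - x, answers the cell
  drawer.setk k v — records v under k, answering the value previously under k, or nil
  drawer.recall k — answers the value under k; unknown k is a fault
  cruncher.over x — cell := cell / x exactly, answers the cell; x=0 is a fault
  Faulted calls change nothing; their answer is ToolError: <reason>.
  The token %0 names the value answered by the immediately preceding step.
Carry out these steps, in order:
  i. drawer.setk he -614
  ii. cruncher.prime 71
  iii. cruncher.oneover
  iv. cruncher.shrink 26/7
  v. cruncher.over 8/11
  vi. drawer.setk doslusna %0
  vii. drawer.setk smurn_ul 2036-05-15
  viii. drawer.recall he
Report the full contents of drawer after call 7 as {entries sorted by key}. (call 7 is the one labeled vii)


[in] setk he -614
= nil
[in] prime 71
= 71
[in] oneover
= 1/71
[in] shrink 26/7
= -1839/497
[in] over 8/11
= -20229/3976
[in] setk doslusna %0
= nil
[in] setk smurn_ul 2036-05-15
= nil
[in] recall he
= -614

Answer: {doslusna=-20229/3976, he=-614, rojoso=gamam, sebrosu=99, smurn_ul=2036-05-15}


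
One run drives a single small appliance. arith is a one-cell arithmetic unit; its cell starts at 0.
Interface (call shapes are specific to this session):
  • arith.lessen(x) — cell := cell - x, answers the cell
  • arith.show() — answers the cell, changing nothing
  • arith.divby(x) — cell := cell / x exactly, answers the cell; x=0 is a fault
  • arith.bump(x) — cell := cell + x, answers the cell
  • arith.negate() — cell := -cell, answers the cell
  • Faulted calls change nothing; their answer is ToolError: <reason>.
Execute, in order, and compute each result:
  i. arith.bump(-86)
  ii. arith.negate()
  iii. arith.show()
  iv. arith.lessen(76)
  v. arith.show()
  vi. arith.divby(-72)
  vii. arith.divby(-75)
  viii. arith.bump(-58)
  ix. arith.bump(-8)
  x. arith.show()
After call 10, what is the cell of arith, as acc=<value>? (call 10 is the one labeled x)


Act: arith.bump[x→-86]
Obs: -86
Act: arith.negate[]
Obs: 86
Act: arith.show[]
Obs: 86
Act: arith.lessen[x→76]
Obs: 10
Act: arith.show[]
Obs: 10
Act: arith.divby[x→-72]
Obs: -5/36
Act: arith.divby[x→-75]
Obs: 1/540
Act: arith.bump[x→-58]
Obs: -31319/540
Act: arith.bump[x→-8]
Obs: -35639/540
Act: arith.show[]
Obs: -35639/540

Answer: acc=-35639/540


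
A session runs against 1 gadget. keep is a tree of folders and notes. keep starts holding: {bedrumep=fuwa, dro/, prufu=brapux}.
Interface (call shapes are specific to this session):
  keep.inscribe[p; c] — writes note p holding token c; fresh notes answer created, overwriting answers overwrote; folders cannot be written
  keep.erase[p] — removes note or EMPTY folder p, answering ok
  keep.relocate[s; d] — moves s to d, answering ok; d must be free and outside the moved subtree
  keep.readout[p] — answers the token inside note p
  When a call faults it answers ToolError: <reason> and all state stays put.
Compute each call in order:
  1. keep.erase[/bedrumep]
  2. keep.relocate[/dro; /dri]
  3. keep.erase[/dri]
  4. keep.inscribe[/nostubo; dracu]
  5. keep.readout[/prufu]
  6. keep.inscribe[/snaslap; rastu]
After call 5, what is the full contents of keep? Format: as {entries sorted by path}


Answer: {nostubo=dracu, prufu=brapux}

Derivation:
>>> erase p='/bedrumep'
= ok
>>> relocate s='/dro' d='/dri'
= ok
>>> erase p='/dri'
= ok
>>> inscribe p='/nostubo' c='dracu'
= created
>>> readout p='/prufu'
= brapux
>>> inscribe p='/snaslap' c='rastu'
= created


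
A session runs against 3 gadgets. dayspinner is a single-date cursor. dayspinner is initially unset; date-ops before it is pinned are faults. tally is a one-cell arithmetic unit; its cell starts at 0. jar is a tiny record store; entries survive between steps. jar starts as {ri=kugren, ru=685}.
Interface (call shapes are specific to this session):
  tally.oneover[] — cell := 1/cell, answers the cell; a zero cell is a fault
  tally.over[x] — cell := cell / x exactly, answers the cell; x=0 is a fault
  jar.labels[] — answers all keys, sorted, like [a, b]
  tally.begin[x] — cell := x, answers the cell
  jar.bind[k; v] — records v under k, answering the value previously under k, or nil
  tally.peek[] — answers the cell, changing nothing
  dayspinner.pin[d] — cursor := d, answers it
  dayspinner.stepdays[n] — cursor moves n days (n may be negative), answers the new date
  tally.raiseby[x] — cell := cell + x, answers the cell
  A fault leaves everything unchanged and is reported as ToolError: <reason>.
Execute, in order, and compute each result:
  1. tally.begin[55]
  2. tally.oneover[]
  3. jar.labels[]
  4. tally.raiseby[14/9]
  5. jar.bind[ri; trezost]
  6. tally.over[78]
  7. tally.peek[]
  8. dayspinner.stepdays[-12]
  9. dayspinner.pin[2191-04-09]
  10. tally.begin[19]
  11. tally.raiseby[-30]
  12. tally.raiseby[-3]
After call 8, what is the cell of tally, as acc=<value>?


Answer: acc=779/38610

Derivation:
% tally.begin x=55
[out] 55
% tally.oneover
[out] 1/55
% jar.labels
[out] [ri, ru]
% tally.raiseby x=14/9
[out] 779/495
% jar.bind k=ri v=trezost
[out] kugren
% tally.over x=78
[out] 779/38610
% tally.peek
[out] 779/38610
% dayspinner.stepdays n=-12
[out] ToolError: no date set
% dayspinner.pin d=2191-04-09
[out] 2191-04-09
% tally.begin x=19
[out] 19
% tally.raiseby x=-30
[out] -11
% tally.raiseby x=-3
[out] -14


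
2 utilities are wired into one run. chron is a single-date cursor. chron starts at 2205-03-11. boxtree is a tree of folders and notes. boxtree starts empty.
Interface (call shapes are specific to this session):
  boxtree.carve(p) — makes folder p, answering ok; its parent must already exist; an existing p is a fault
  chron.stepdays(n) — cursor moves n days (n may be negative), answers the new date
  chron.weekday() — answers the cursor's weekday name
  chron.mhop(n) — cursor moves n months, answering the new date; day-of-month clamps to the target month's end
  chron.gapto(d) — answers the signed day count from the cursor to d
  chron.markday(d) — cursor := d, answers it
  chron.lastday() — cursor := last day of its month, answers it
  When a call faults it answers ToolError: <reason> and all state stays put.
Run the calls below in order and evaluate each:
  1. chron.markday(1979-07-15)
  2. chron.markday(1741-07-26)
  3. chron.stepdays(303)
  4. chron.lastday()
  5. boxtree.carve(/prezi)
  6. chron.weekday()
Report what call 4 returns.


! 1. chron.markday(d='1979-07-15') -> 1979-07-15
! 2. chron.markday(d='1741-07-26') -> 1741-07-26
! 3. chron.stepdays(n='303') -> 1742-05-25
! 4. chron.lastday() -> 1742-05-31
! 5. boxtree.carve(p='/prezi') -> ok
! 6. chron.weekday() -> Thursday

Answer: 1742-05-31


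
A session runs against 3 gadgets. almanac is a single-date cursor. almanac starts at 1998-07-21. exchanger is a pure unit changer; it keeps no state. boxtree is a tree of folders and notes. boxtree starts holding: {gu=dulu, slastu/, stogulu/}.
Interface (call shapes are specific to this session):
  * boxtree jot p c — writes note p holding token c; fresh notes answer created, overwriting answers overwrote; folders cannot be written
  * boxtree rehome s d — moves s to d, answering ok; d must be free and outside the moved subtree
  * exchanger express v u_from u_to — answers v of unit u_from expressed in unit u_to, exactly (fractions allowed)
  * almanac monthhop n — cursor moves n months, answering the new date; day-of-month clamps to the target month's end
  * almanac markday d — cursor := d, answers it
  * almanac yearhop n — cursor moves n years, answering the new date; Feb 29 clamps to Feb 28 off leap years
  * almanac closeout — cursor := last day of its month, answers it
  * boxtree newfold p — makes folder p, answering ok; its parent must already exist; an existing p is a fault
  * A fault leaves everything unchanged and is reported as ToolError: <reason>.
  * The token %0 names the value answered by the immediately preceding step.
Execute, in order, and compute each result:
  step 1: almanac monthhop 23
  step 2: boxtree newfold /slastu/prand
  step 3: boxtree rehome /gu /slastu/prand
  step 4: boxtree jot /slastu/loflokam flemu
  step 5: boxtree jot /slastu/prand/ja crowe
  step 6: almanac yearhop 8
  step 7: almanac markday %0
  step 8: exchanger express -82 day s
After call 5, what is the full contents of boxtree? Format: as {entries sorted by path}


;; 1. almanac monthhop(n=23) -> 2000-06-21
;; 2. boxtree newfold(p=/slastu/prand) -> ok
;; 3. boxtree rehome(s=/gu, d=/slastu/prand) -> ToolError: exists
;; 4. boxtree jot(p=/slastu/loflokam, c=flemu) -> created
;; 5. boxtree jot(p=/slastu/prand/ja, c=crowe) -> created
;; 6. almanac yearhop(n=8) -> 2008-06-21
;; 7. almanac markday(d=%0) -> 2008-06-21
;; 8. exchanger express(v=-82, u_from=day, u_to=s) -> -7084800

Answer: {gu=dulu, slastu/, slastu/loflokam=flemu, slastu/prand/, slastu/prand/ja=crowe, stogulu/}


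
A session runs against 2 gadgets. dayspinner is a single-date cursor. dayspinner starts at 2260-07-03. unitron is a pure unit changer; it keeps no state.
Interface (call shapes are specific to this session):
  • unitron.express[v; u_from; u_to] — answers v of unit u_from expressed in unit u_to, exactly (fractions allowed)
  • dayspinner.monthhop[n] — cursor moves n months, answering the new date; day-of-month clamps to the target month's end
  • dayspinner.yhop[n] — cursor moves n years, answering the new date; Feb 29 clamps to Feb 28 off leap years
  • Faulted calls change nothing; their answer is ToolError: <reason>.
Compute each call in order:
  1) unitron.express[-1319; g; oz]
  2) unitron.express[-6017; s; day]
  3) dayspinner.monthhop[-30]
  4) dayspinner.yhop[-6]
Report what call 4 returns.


[in] express v='-1319' u_from='g' u_to='oz'
:: -2110400000/45359237
[in] express v='-6017' u_from='s' u_to='day'
:: -6017/86400
[in] monthhop n='-30'
:: 2258-01-03
[in] yhop n='-6'
:: 2252-01-03

Answer: 2252-01-03


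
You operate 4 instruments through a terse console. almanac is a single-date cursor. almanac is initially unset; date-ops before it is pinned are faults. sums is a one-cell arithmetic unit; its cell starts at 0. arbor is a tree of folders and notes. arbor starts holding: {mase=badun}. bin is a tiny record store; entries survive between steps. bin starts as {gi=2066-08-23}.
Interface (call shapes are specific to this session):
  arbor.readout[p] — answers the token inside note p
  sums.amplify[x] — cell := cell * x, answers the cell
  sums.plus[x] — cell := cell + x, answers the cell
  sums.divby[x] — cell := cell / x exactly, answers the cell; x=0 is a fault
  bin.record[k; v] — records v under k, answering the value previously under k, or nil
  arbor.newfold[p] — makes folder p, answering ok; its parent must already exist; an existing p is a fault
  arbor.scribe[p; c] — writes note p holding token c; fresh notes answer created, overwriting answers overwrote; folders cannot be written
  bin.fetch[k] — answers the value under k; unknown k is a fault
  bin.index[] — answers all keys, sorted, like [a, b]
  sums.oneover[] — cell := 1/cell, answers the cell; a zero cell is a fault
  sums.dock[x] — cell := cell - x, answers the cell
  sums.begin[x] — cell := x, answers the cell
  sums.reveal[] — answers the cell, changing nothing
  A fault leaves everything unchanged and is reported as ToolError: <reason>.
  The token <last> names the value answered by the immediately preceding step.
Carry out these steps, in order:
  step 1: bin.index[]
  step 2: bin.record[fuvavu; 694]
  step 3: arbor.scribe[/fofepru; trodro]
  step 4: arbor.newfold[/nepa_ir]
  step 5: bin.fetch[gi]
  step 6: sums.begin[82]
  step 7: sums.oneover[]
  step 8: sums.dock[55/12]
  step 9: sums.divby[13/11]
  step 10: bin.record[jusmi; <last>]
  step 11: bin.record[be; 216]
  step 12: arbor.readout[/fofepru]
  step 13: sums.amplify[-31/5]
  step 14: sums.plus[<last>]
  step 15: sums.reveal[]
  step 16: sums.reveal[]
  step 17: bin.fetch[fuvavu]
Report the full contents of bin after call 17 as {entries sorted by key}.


·→ index()
·← [gi]
·→ record(k→fuvavu, v→694)
·← nil
·→ scribe(p→/fofepru, c→trodro)
·← created
·→ newfold(p→/nepa_ir)
·← ok
·→ fetch(k→gi)
·← 2066-08-23
·→ begin(x→82)
·← 82
·→ oneover()
·← 1/82
·→ dock(x→55/12)
·← -2249/492
·→ divby(x→13/11)
·← -1903/492
·→ record(k→jusmi, v→<last>)
·← nil
·→ record(k→be, v→216)
·← nil
·→ readout(p→/fofepru)
·← trodro
·→ amplify(x→-31/5)
·← 58993/2460
·→ plus(x→<last>)
·← 58993/1230
·→ reveal()
·← 58993/1230
·→ reveal()
·← 58993/1230
·→ fetch(k→fuvavu)
·← 694

Answer: {be=216, fuvavu=694, gi=2066-08-23, jusmi=-1903/492}


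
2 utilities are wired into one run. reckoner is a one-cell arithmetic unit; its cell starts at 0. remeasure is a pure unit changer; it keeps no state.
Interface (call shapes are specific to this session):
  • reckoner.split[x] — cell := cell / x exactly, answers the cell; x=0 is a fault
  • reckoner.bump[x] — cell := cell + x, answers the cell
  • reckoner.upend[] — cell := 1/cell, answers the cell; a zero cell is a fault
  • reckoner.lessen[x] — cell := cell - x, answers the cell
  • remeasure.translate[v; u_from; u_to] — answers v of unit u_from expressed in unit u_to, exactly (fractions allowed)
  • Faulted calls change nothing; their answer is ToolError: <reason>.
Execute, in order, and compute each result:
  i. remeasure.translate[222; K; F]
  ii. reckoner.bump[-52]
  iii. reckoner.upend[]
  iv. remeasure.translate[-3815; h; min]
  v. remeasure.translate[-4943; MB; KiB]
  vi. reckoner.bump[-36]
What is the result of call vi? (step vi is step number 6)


Answer: -1873/52

Derivation:
·→ remeasure.translate(v='222', u_from='K', u_to='F')
·← -6007/100
·→ reckoner.bump(x='-52')
·← -52
·→ reckoner.upend()
·← -1/52
·→ remeasure.translate(v='-3815', u_from='h', u_to='min')
·← -228900
·→ remeasure.translate(v='-4943', u_from='MB', u_to='KiB')
·← -77234375/16
·→ reckoner.bump(x='-36')
·← -1873/52


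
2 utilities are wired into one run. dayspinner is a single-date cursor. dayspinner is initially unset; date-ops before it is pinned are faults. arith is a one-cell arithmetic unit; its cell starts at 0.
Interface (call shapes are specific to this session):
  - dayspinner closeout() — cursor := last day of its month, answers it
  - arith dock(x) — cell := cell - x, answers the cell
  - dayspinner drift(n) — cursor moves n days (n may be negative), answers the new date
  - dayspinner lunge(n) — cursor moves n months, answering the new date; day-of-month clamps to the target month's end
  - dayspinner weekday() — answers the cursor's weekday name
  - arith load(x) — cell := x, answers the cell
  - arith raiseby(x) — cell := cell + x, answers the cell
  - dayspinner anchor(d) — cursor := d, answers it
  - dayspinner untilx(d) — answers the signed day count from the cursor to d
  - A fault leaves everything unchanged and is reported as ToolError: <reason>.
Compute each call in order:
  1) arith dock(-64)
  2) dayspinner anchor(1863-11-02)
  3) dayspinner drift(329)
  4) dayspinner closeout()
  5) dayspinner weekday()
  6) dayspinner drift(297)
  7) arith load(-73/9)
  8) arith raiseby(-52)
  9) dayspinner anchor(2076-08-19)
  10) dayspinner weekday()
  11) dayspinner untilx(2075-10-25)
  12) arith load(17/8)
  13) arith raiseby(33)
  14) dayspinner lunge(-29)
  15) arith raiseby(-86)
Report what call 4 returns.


CALL arith dock[-64]
RET  64
CALL dayspinner anchor[1863-11-02]
RET  1863-11-02
CALL dayspinner drift[329]
RET  1864-09-26
CALL dayspinner closeout[]
RET  1864-09-30
CALL dayspinner weekday[]
RET  Friday
CALL dayspinner drift[297]
RET  1865-07-24
CALL arith load[-73/9]
RET  -73/9
CALL arith raiseby[-52]
RET  -541/9
CALL dayspinner anchor[2076-08-19]
RET  2076-08-19
CALL dayspinner weekday[]
RET  Wednesday
CALL dayspinner untilx[2075-10-25]
RET  -299
CALL arith load[17/8]
RET  17/8
CALL arith raiseby[33]
RET  281/8
CALL dayspinner lunge[-29]
RET  2074-03-19
CALL arith raiseby[-86]
RET  -407/8

Answer: 1864-09-30


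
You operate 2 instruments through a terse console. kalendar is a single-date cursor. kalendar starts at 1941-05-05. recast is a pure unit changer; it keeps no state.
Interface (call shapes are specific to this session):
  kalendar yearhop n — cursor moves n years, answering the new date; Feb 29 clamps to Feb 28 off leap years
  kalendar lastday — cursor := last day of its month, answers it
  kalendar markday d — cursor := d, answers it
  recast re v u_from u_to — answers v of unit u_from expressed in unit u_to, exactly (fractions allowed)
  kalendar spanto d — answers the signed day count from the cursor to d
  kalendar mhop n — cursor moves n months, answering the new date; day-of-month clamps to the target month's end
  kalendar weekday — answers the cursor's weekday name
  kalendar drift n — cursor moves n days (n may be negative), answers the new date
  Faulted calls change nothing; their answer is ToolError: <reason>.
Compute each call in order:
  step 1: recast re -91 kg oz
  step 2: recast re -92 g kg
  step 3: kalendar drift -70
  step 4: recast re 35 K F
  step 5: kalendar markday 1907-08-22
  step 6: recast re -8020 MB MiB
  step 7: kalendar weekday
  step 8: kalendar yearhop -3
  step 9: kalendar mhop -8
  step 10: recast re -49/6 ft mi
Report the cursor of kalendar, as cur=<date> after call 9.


Answer: cur=1903-12-22

Derivation:
% recast re v→-91 u_from→kg u_to→oz
[out] -20800000000/6479891
% recast re v→-92 u_from→g u_to→kg
[out] -23/250
% kalendar drift n→-70
[out] 1941-02-24
% recast re v→35 u_from→K u_to→F
[out] -39667/100
% kalendar markday d→1907-08-22
[out] 1907-08-22
% recast re v→-8020 u_from→MB u_to→MiB
[out] -31328125/4096
% kalendar weekday
[out] Thursday
% kalendar yearhop n→-3
[out] 1904-08-22
% kalendar mhop n→-8
[out] 1903-12-22
% recast re v→-49/6 u_from→ft u_to→mi
[out] -49/31680


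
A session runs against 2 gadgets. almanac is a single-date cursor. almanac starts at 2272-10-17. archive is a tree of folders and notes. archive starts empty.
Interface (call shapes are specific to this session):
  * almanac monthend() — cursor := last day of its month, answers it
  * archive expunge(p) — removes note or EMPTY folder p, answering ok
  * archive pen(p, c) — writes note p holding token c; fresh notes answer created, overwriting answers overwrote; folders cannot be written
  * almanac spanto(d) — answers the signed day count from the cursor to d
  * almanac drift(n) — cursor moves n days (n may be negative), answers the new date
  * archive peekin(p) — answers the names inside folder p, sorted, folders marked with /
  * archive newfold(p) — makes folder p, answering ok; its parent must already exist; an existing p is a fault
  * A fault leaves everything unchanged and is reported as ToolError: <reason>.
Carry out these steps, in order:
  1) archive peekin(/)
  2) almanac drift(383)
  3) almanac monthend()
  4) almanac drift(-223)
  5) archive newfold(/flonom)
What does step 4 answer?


Answer: 2273-04-21

Derivation:
Step: archive peekin[/]
Result: []
Step: almanac drift[383]
Result: 2273-11-04
Step: almanac monthend[]
Result: 2273-11-30
Step: almanac drift[-223]
Result: 2273-04-21
Step: archive newfold[/flonom]
Result: ok


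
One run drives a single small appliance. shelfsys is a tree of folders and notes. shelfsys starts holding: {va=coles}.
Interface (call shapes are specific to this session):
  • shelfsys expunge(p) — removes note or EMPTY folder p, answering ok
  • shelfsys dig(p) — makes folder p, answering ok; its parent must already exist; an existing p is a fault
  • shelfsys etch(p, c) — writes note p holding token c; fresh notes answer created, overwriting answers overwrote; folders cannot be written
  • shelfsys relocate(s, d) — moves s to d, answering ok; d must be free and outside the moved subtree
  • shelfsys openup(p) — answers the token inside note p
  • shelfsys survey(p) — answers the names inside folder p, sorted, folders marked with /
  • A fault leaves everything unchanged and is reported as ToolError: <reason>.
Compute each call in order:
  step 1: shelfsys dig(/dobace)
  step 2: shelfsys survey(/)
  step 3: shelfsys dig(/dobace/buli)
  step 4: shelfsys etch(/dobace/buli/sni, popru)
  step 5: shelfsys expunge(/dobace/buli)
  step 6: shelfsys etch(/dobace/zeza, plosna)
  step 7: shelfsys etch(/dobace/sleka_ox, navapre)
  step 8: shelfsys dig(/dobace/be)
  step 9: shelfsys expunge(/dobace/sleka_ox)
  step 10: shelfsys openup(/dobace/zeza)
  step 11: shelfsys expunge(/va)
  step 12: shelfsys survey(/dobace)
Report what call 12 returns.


Answer: [be/, buli/, zeza]

Derivation:
;; 1. shelfsys dig(p→/dobace) => ok
;; 2. shelfsys survey(p→/) => [dobace/, va]
;; 3. shelfsys dig(p→/dobace/buli) => ok
;; 4. shelfsys etch(p→/dobace/buli/sni, c→popru) => created
;; 5. shelfsys expunge(p→/dobace/buli) => ToolError: not empty
;; 6. shelfsys etch(p→/dobace/zeza, c→plosna) => created
;; 7. shelfsys etch(p→/dobace/sleka_ox, c→navapre) => created
;; 8. shelfsys dig(p→/dobace/be) => ok
;; 9. shelfsys expunge(p→/dobace/sleka_ox) => ok
;; 10. shelfsys openup(p→/dobace/zeza) => plosna
;; 11. shelfsys expunge(p→/va) => ok
;; 12. shelfsys survey(p→/dobace) => [be/, buli/, zeza]


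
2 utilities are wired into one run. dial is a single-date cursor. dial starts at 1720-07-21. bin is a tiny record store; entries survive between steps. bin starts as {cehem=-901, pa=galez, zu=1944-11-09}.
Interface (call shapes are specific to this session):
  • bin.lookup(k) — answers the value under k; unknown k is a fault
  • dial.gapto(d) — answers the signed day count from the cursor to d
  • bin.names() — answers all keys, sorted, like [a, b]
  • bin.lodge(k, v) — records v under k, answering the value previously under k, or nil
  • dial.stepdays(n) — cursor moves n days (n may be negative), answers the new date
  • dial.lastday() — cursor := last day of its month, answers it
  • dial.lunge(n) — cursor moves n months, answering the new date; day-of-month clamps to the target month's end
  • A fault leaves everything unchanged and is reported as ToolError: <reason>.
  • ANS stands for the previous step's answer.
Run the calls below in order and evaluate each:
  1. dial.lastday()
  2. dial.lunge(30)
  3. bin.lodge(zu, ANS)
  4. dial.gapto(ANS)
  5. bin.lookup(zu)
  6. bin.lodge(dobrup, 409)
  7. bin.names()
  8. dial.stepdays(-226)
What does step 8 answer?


-> dial.lastday()
<- 1720-07-31
-> dial.lunge(n='30')
<- 1723-01-31
-> bin.lodge(k='zu', v='ANS')
<- 1944-11-09
-> dial.gapto(d='ANS')
<- 81001
-> bin.lookup(k='zu')
<- 1723-01-31
-> bin.lodge(k='dobrup', v='409')
<- nil
-> bin.names()
<- [cehem, dobrup, pa, zu]
-> dial.stepdays(n='-226')
<- 1722-06-19

Answer: 1722-06-19


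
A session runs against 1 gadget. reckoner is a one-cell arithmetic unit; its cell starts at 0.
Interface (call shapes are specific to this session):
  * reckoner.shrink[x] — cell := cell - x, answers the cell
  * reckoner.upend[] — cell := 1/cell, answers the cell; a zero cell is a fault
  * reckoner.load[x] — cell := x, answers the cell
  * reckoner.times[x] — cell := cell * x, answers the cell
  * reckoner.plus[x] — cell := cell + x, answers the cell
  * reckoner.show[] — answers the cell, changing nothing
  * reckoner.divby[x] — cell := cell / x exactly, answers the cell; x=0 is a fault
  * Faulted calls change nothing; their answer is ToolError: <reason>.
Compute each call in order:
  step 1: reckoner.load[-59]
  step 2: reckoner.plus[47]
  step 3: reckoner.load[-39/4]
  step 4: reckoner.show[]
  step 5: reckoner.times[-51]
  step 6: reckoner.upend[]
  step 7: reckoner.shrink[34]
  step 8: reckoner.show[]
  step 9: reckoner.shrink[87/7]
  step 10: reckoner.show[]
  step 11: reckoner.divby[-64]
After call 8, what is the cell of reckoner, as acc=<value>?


Answer: acc=-67622/1989

Derivation:
! reckoner.load(-59) -> -59
! reckoner.plus(47) -> -12
! reckoner.load(-39/4) -> -39/4
! reckoner.show() -> -39/4
! reckoner.times(-51) -> 1989/4
! reckoner.upend() -> 4/1989
! reckoner.shrink(34) -> -67622/1989
! reckoner.show() -> -67622/1989
! reckoner.shrink(87/7) -> -646397/13923
! reckoner.show() -> -646397/13923
! reckoner.divby(-64) -> 646397/891072


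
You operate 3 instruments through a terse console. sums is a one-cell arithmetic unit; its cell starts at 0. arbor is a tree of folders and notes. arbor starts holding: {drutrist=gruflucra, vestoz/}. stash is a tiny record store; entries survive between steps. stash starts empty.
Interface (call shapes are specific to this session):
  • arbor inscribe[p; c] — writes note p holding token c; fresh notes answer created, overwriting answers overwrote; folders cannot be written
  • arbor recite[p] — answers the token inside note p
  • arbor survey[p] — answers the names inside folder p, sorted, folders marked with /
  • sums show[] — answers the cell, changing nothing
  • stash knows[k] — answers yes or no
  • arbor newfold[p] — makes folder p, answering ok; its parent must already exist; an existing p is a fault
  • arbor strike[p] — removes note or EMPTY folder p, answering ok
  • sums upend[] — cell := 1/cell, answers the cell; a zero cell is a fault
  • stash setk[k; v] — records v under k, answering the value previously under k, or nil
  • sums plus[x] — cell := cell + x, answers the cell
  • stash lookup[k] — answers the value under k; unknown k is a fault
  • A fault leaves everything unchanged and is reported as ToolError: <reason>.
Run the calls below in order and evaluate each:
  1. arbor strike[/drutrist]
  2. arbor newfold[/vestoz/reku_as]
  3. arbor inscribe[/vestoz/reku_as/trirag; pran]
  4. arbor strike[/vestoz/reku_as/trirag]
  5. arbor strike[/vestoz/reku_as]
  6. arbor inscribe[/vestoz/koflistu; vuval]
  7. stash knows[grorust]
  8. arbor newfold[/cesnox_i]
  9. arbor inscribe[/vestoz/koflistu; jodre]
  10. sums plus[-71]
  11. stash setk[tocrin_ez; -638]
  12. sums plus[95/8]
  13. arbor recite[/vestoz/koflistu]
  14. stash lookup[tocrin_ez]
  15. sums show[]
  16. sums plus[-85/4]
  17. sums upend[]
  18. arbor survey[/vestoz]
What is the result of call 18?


Answer: [koflistu]

Derivation:
-> arbor strike(p=/drutrist)
<- ok
-> arbor newfold(p=/vestoz/reku_as)
<- ok
-> arbor inscribe(p=/vestoz/reku_as/trirag, c=pran)
<- created
-> arbor strike(p=/vestoz/reku_as/trirag)
<- ok
-> arbor strike(p=/vestoz/reku_as)
<- ok
-> arbor inscribe(p=/vestoz/koflistu, c=vuval)
<- created
-> stash knows(k=grorust)
<- no
-> arbor newfold(p=/cesnox_i)
<- ok
-> arbor inscribe(p=/vestoz/koflistu, c=jodre)
<- overwrote
-> sums plus(x=-71)
<- -71
-> stash setk(k=tocrin_ez, v=-638)
<- nil
-> sums plus(x=95/8)
<- -473/8
-> arbor recite(p=/vestoz/koflistu)
<- jodre
-> stash lookup(k=tocrin_ez)
<- -638
-> sums show()
<- -473/8
-> sums plus(x=-85/4)
<- -643/8
-> sums upend()
<- -8/643
-> arbor survey(p=/vestoz)
<- [koflistu]


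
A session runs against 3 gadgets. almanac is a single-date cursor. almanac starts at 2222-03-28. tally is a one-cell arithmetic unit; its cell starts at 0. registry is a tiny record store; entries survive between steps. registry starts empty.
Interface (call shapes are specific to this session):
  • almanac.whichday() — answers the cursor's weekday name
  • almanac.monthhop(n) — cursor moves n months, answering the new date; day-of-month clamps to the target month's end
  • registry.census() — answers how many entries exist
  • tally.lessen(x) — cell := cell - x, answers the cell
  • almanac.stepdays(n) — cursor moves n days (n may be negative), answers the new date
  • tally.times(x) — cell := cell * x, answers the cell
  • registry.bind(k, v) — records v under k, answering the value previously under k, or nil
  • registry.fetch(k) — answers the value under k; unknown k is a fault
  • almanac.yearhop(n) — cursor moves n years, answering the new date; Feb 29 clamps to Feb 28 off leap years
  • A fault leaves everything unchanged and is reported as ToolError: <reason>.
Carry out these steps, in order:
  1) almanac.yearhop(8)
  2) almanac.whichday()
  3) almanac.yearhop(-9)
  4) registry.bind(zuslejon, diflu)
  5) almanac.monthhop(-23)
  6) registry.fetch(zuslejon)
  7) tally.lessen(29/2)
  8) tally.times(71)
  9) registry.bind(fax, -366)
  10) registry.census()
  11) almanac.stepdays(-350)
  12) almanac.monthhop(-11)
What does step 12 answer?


% almanac.yearhop n='8'
= 2230-03-28
% almanac.whichday
= Sunday
% almanac.yearhop n='-9'
= 2221-03-28
% registry.bind k='zuslejon' v='diflu'
= nil
% almanac.monthhop n='-23'
= 2219-04-28
% registry.fetch k='zuslejon'
= diflu
% tally.lessen x='29/2'
= -29/2
% tally.times x='71'
= -2059/2
% registry.bind k='fax' v='-366'
= nil
% registry.census
= 2
% almanac.stepdays n='-350'
= 2218-05-13
% almanac.monthhop n='-11'
= 2217-06-13

Answer: 2217-06-13


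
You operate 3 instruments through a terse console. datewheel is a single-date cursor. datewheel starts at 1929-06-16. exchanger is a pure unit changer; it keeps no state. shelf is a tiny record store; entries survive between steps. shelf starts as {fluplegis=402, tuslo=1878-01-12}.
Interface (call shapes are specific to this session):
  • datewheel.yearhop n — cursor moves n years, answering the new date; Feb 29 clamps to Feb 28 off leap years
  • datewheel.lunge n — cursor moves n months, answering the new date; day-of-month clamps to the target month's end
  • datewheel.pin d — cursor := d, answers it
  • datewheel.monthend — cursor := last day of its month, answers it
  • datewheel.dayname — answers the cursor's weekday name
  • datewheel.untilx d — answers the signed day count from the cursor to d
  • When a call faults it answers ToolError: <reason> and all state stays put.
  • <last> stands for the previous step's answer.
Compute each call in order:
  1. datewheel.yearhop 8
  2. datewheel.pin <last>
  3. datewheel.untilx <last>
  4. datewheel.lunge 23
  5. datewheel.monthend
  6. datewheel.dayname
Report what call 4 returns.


Answer: 1939-05-16

Derivation:
→ datewheel.yearhop(n=8)
← 1937-06-16
→ datewheel.pin(d=<last>)
← 1937-06-16
→ datewheel.untilx(d=<last>)
← 0
→ datewheel.lunge(n=23)
← 1939-05-16
→ datewheel.monthend()
← 1939-05-31
→ datewheel.dayname()
← Wednesday


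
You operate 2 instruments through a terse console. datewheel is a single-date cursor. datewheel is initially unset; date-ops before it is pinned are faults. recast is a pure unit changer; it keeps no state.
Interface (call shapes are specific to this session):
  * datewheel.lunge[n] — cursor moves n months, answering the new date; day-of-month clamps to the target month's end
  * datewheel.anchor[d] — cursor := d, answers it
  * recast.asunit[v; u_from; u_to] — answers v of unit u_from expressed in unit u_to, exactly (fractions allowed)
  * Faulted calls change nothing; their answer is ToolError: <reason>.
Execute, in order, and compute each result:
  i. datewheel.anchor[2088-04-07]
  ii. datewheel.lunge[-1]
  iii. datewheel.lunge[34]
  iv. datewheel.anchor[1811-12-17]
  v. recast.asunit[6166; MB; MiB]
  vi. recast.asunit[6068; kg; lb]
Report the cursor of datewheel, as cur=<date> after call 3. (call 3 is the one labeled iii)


CALL anchor[d=2088-04-07]
RET  2088-04-07
CALL lunge[n=-1]
RET  2088-03-07
CALL lunge[n=34]
RET  2091-01-07
CALL anchor[d=1811-12-17]
RET  1811-12-17
CALL asunit[v=6166; u_from=MB; u_to=MiB]
RET  48171875/8192
CALL asunit[v=6068; u_from=kg; u_to=lb]
RET  606800000000/45359237

Answer: cur=2091-01-07


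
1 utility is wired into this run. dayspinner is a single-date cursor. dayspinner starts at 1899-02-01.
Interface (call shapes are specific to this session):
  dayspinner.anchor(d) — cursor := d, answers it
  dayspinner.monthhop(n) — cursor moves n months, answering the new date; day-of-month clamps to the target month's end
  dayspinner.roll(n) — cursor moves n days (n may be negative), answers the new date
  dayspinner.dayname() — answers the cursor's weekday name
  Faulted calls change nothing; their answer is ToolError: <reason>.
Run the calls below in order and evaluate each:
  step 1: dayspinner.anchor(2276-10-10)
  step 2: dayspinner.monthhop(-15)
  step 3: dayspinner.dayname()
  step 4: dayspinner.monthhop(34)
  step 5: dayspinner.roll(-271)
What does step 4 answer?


Answer: 2278-05-10

Derivation:
CALL dayspinner.anchor[d='2276-10-10']
RET  2276-10-10
CALL dayspinner.monthhop[n='-15']
RET  2275-07-10
CALL dayspinner.dayname[]
RET  Saturday
CALL dayspinner.monthhop[n='34']
RET  2278-05-10
CALL dayspinner.roll[n='-271']
RET  2277-08-12


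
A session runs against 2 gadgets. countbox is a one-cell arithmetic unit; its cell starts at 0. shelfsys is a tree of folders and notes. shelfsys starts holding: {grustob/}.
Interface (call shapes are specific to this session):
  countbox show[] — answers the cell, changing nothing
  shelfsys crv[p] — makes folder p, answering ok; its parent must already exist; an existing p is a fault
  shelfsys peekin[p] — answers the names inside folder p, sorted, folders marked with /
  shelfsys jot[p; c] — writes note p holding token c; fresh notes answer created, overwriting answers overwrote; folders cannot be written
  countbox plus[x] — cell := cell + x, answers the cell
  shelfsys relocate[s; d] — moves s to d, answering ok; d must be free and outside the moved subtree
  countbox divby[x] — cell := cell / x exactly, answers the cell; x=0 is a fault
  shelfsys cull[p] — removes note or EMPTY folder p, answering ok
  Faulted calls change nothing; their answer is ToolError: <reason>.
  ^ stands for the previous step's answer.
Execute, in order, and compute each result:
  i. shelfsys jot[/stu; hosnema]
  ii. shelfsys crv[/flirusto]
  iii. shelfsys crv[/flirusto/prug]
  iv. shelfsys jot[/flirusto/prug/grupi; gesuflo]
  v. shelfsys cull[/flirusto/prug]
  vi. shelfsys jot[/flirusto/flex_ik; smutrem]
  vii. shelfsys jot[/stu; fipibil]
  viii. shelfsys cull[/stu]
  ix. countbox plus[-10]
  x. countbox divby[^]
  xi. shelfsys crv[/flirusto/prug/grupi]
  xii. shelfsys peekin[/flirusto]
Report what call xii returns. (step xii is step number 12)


Answer: [flex_ik, prug/]

Derivation:
→ shelfsys jot(p: /stu, c: hosnema)
← created
→ shelfsys crv(p: /flirusto)
← ok
→ shelfsys crv(p: /flirusto/prug)
← ok
→ shelfsys jot(p: /flirusto/prug/grupi, c: gesuflo)
← created
→ shelfsys cull(p: /flirusto/prug)
← ToolError: not empty
→ shelfsys jot(p: /flirusto/flex_ik, c: smutrem)
← created
→ shelfsys jot(p: /stu, c: fipibil)
← overwrote
→ shelfsys cull(p: /stu)
← ok
→ countbox plus(x: -10)
← -10
→ countbox divby(x: ^)
← 1
→ shelfsys crv(p: /flirusto/prug/grupi)
← ToolError: exists
→ shelfsys peekin(p: /flirusto)
← [flex_ik, prug/]


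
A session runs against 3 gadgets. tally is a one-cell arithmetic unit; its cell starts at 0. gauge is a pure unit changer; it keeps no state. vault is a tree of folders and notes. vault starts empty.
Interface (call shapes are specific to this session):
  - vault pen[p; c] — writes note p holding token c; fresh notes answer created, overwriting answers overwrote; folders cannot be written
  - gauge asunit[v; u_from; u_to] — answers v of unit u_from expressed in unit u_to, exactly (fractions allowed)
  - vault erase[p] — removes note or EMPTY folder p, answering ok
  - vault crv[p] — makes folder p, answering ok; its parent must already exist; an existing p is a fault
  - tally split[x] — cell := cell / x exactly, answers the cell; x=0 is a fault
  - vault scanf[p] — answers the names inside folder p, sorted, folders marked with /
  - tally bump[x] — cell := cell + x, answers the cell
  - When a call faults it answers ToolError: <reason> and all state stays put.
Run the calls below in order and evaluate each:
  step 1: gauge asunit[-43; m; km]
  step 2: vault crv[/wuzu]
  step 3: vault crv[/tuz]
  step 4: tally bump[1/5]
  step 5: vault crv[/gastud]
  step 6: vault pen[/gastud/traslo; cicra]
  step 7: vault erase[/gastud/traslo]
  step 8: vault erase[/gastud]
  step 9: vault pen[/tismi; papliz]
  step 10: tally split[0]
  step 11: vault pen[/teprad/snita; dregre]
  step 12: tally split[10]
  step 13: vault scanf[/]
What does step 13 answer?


Answer: [tismi, tuz/, wuzu/]

Derivation:
>> gauge asunit(v→-43, u_from→m, u_to→km)
<< -43/1000
>> vault crv(p→/wuzu)
<< ok
>> vault crv(p→/tuz)
<< ok
>> tally bump(x→1/5)
<< 1/5
>> vault crv(p→/gastud)
<< ok
>> vault pen(p→/gastud/traslo, c→cicra)
<< created
>> vault erase(p→/gastud/traslo)
<< ok
>> vault erase(p→/gastud)
<< ok
>> vault pen(p→/tismi, c→papliz)
<< created
>> tally split(x→0)
<< ToolError: division by zero
>> vault pen(p→/teprad/snita, c→dregre)
<< ToolError: no parent
>> tally split(x→10)
<< 1/50
>> vault scanf(p→/)
<< [tismi, tuz/, wuzu/]


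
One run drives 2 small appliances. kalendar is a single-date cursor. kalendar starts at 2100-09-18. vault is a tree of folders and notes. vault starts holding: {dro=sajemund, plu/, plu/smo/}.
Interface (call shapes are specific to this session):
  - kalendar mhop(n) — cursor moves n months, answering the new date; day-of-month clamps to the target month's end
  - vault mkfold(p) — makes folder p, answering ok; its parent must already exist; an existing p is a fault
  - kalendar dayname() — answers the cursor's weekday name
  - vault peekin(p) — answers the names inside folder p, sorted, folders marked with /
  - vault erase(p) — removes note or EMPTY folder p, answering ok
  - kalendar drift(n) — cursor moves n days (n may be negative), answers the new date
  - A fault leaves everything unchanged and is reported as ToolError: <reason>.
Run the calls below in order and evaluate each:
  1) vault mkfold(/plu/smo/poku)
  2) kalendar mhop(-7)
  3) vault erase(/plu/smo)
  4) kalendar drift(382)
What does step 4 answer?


CALL vault mkfold[p=/plu/smo/poku]
RET  ok
CALL kalendar mhop[n=-7]
RET  2100-02-18
CALL vault erase[p=/plu/smo]
RET  ToolError: not empty
CALL kalendar drift[n=382]
RET  2101-03-07

Answer: 2101-03-07


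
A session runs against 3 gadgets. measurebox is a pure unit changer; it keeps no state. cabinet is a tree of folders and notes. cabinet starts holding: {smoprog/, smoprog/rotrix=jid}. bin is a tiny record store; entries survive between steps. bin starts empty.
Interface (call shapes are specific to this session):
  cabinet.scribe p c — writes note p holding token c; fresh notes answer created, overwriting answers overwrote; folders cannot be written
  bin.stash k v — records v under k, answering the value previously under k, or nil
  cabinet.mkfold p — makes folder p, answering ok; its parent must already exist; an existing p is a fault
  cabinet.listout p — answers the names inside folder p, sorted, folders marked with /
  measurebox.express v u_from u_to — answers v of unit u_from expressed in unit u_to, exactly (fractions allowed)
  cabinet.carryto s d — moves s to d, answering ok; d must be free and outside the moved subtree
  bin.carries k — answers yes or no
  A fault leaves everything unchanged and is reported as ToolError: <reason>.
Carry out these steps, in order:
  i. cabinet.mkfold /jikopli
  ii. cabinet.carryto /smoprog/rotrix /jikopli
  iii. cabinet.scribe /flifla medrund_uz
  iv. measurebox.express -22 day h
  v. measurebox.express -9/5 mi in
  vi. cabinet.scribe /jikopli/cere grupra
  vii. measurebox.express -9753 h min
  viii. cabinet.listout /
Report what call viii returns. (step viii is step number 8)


Answer: [flifla, jikopli/, smoprog/]

Derivation:
Act: cabinet.mkfold[p=/jikopli]
Obs: ok
Act: cabinet.carryto[s=/smoprog/rotrix; d=/jikopli]
Obs: ToolError: exists
Act: cabinet.scribe[p=/flifla; c=medrund_uz]
Obs: created
Act: measurebox.express[v=-22; u_from=day; u_to=h]
Obs: -528
Act: measurebox.express[v=-9/5; u_from=mi; u_to=in]
Obs: -114048
Act: cabinet.scribe[p=/jikopli/cere; c=grupra]
Obs: created
Act: measurebox.express[v=-9753; u_from=h; u_to=min]
Obs: -585180
Act: cabinet.listout[p=/]
Obs: [flifla, jikopli/, smoprog/]
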